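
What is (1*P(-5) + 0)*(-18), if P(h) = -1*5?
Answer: 90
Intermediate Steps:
P(h) = -5
(1*P(-5) + 0)*(-18) = (1*(-5) + 0)*(-18) = (-5 + 0)*(-18) = -5*(-18) = 90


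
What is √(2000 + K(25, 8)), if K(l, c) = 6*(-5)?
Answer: √1970 ≈ 44.385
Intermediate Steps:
K(l, c) = -30
√(2000 + K(25, 8)) = √(2000 - 30) = √1970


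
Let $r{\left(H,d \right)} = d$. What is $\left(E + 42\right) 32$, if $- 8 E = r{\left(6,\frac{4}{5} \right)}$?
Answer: $\frac{6704}{5} \approx 1340.8$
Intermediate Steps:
$E = - \frac{1}{10}$ ($E = - \frac{4 \cdot \frac{1}{5}}{8} = \left(- \frac{1}{8}\right) \frac{4}{5} = - \frac{1}{10} \approx -0.1$)
$\left(E + 42\right) 32 = \left(- \frac{1}{10} + 42\right) 32 = \frac{419}{10} \cdot 32 = \frac{6704}{5}$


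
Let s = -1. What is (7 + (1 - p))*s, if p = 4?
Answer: -4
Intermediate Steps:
(7 + (1 - p))*s = (7 + (1 - 1*4))*(-1) = (7 + (1 - 4))*(-1) = (7 - 3)*(-1) = 4*(-1) = -4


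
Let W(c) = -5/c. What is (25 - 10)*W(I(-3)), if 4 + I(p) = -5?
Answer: 25/3 ≈ 8.3333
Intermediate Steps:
I(p) = -9 (I(p) = -4 - 5 = -9)
(25 - 10)*W(I(-3)) = (25 - 10)*(-5/(-9)) = 15*(-5*(-1/9)) = 15*(5/9) = 25/3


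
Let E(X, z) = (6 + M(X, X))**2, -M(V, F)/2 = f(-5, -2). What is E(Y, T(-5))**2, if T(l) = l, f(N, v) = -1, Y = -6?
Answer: 4096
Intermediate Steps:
M(V, F) = 2 (M(V, F) = -2*(-1) = 2)
E(X, z) = 64 (E(X, z) = (6 + 2)**2 = 8**2 = 64)
E(Y, T(-5))**2 = 64**2 = 4096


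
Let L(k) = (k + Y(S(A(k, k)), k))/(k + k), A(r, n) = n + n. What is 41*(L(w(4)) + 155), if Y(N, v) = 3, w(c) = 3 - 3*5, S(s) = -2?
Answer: 50963/8 ≈ 6370.4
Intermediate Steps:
A(r, n) = 2*n
w(c) = -12 (w(c) = 3 - 15 = -12)
L(k) = (3 + k)/(2*k) (L(k) = (k + 3)/(k + k) = (3 + k)/((2*k)) = (3 + k)*(1/(2*k)) = (3 + k)/(2*k))
41*(L(w(4)) + 155) = 41*((1/2)*(3 - 12)/(-12) + 155) = 41*((1/2)*(-1/12)*(-9) + 155) = 41*(3/8 + 155) = 41*(1243/8) = 50963/8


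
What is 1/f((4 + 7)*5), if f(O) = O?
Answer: 1/55 ≈ 0.018182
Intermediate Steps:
1/f((4 + 7)*5) = 1/((4 + 7)*5) = 1/(11*5) = 1/55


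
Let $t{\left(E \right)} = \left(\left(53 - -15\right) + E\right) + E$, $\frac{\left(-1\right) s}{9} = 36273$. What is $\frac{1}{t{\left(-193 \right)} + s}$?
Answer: $- \frac{1}{326775} \approx -3.0602 \cdot 10^{-6}$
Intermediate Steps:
$s = -326457$ ($s = \left(-9\right) 36273 = -326457$)
$t{\left(E \right)} = 68 + 2 E$ ($t{\left(E \right)} = \left(\left(53 + 15\right) + E\right) + E = \left(68 + E\right) + E = 68 + 2 E$)
$\frac{1}{t{\left(-193 \right)} + s} = \frac{1}{\left(68 + 2 \left(-193\right)\right) - 326457} = \frac{1}{\left(68 - 386\right) - 326457} = \frac{1}{-318 - 326457} = \frac{1}{-326775} = - \frac{1}{326775}$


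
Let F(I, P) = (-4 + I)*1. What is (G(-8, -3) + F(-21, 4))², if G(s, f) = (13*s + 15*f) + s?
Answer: 33124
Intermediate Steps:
G(s, f) = 14*s + 15*f
F(I, P) = -4 + I
(G(-8, -3) + F(-21, 4))² = ((14*(-8) + 15*(-3)) + (-4 - 21))² = ((-112 - 45) - 25)² = (-157 - 25)² = (-182)² = 33124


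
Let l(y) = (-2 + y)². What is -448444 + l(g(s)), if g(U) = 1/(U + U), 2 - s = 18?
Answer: -459202431/1024 ≈ -4.4844e+5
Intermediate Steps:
s = -16 (s = 2 - 1*18 = 2 - 18 = -16)
g(U) = 1/(2*U)
-448444 + l(g(s)) = -448444 + (-2 + (½)/(-16))² = -448444 + (-2 + (½)*(-1/16))² = -448444 + (-2 - 1/32)² = -448444 + (-65/32)² = -448444 + 4225/1024 = -459202431/1024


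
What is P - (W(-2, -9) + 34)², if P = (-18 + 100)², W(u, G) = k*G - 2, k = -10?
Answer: -8160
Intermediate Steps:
W(u, G) = -2 - 10*G (W(u, G) = -10*G - 2 = -2 - 10*G)
P = 6724 (P = 82² = 6724)
P - (W(-2, -9) + 34)² = 6724 - ((-2 - 10*(-9)) + 34)² = 6724 - ((-2 + 90) + 34)² = 6724 - (88 + 34)² = 6724 - 1*122² = 6724 - 1*14884 = 6724 - 14884 = -8160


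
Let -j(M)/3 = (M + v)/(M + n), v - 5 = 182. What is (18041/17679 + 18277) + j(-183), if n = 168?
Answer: 1615756336/88395 ≈ 18279.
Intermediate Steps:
v = 187 (v = 5 + 182 = 187)
j(M) = -3*(187 + M)/(168 + M) (j(M) = -3*(M + 187)/(M + 168) = -3*(187 + M)/(168 + M))
(18041/17679 + 18277) + j(-183) = (18041/17679 + 18277) + 3*(-187 - 1*(-183))/(168 - 183) = (18041*(1/17679) + 18277) + 3*(-187 + 183)/(-15) = (18041/17679 + 18277) + 3*(-1/15)*(-4) = 323137124/17679 + 4/5 = 1615756336/88395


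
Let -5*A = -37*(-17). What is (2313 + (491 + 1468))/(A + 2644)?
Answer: 7120/4197 ≈ 1.6964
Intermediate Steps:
A = -629/5 (A = -(-37)*(-17)/5 = -1/5*629 = -629/5 ≈ -125.80)
(2313 + (491 + 1468))/(A + 2644) = (2313 + (491 + 1468))/(-629/5 + 2644) = (2313 + 1959)/(12591/5) = 4272*(5/12591) = 7120/4197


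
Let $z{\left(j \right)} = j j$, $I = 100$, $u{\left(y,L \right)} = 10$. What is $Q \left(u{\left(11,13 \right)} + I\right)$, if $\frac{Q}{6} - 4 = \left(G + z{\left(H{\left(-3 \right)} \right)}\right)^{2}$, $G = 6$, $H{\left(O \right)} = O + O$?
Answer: $1166880$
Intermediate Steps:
$H{\left(O \right)} = 2 O$
$z{\left(j \right)} = j^{2}$
$Q = 10608$ ($Q = 24 + 6 \left(6 + \left(2 \left(-3\right)\right)^{2}\right)^{2} = 24 + 6 \left(6 + \left(-6\right)^{2}\right)^{2} = 24 + 6 \left(6 + 36\right)^{2} = 24 + 6 \cdot 42^{2} = 24 + 6 \cdot 1764 = 24 + 10584 = 10608$)
$Q \left(u{\left(11,13 \right)} + I\right) = 10608 \left(10 + 100\right) = 10608 \cdot 110 = 1166880$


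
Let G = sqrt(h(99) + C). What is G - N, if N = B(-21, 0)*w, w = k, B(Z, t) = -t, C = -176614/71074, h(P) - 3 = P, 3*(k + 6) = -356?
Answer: 11*sqrt(1038639899)/35537 ≈ 9.9757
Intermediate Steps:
k = -374/3 (k = -6 + (1/3)*(-356) = -6 - 356/3 = -374/3 ≈ -124.67)
h(P) = 3 + P
C = -88307/35537 (C = -176614*1/71074 = -88307/35537 ≈ -2.4849)
w = -374/3 ≈ -124.67
G = 11*sqrt(1038639899)/35537 (G = sqrt((3 + 99) - 88307/35537) = sqrt(102 - 88307/35537) = sqrt(3536467/35537) = 11*sqrt(1038639899)/35537 ≈ 9.9757)
N = 0 (N = -1*0*(-374/3) = 0*(-374/3) = 0)
G - N = 11*sqrt(1038639899)/35537 - 1*0 = 11*sqrt(1038639899)/35537 + 0 = 11*sqrt(1038639899)/35537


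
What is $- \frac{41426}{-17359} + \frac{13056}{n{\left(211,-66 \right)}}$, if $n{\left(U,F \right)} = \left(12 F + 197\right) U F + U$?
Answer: $\frac{343489973210}{143839815979} \approx 2.388$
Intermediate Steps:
$n{\left(U,F \right)} = U + F U \left(197 + 12 F\right)$ ($n{\left(U,F \right)} = \left(197 + 12 F\right) U F + U = U \left(197 + 12 F\right) F + U = F U \left(197 + 12 F\right) + U = U + F U \left(197 + 12 F\right)$)
$- \frac{41426}{-17359} + \frac{13056}{n{\left(211,-66 \right)}} = - \frac{41426}{-17359} + \frac{13056}{211 \left(1 + 12 \left(-66\right)^{2} + 197 \left(-66\right)\right)} = \left(-41426\right) \left(- \frac{1}{17359}\right) + \frac{13056}{211 \left(1 + 12 \cdot 4356 - 13002\right)} = \frac{41426}{17359} + \frac{13056}{211 \left(1 + 52272 - 13002\right)} = \frac{41426}{17359} + \frac{13056}{211 \cdot 39271} = \frac{41426}{17359} + \frac{13056}{8286181} = \frac{343489973210}{143839815979}$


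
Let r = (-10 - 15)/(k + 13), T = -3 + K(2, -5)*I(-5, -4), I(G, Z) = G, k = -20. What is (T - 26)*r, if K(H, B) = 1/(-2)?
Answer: -1325/14 ≈ -94.643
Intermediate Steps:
K(H, B) = -½
T = -½ (T = -3 - ½*(-5) = -3 + 5/2 = -½ ≈ -0.50000)
r = 25/7 (r = (-10 - 15)/(-20 + 13) = -25/(-7) = -25*(-⅐) = 25/7 ≈ 3.5714)
(T - 26)*r = (-½ - 26)*(25/7) = -53/2*25/7 = -1325/14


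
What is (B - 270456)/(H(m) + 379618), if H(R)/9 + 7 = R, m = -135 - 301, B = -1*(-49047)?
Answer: -221409/375631 ≈ -0.58943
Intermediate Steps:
B = 49047
m = -436
H(R) = -63 + 9*R
(B - 270456)/(H(m) + 379618) = (49047 - 270456)/((-63 + 9*(-436)) + 379618) = -221409/((-63 - 3924) + 379618) = -221409/(-3987 + 379618) = -221409/375631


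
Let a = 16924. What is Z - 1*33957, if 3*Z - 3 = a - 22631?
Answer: -107575/3 ≈ -35858.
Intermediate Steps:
Z = -5704/3 (Z = 1 + (16924 - 22631)/3 = 1 + (⅓)*(-5707) = 1 - 5707/3 = -5704/3 ≈ -1901.3)
Z - 1*33957 = -5704/3 - 1*33957 = -5704/3 - 33957 = -107575/3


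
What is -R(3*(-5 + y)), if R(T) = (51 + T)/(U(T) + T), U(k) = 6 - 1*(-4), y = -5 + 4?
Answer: 33/8 ≈ 4.1250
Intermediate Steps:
y = -1
U(k) = 10 (U(k) = 6 + 4 = 10)
R(T) = (51 + T)/(10 + T)
-R(3*(-5 + y)) = -(51 + 3*(-5 - 1))/(10 + 3*(-5 - 1)) = -(51 + 3*(-6))/(10 + 3*(-6)) = -(51 - 18)/(10 - 18) = -33/(-8) = -(-1)*33/8 = -1*(-33/8) = 33/8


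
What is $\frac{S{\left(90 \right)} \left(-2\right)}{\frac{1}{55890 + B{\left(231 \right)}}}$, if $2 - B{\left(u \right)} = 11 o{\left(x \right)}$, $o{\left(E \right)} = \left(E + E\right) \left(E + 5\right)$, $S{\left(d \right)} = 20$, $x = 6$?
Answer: $-2177600$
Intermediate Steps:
$o{\left(E \right)} = 2 E \left(5 + E\right)$
$B{\left(u \right)} = -1450$ ($B{\left(u \right)} = 2 - 11 \cdot 2 \cdot 6 \left(5 + 6\right) = 2 - 11 \cdot 2 \cdot 6 \cdot 11 = 2 - 11 \cdot 132 = 2 - 1452 = -1450$)
$\frac{S{\left(90 \right)} \left(-2\right)}{\frac{1}{55890 + B{\left(231 \right)}}} = \frac{20 \left(-2\right)}{\frac{1}{55890 - 1450}} = - \frac{40}{\frac{1}{54440}} = - 40 \frac{1}{\frac{1}{54440}} = \left(-40\right) 54440 = -2177600$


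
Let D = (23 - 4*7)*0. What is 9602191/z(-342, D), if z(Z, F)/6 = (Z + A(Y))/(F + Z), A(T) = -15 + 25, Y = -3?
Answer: 547324887/332 ≈ 1.6486e+6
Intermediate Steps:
A(T) = 10
D = 0 (D = (23 - 28)*0 = -5*0 = 0)
z(Z, F) = 6*(10 + Z)/(F + Z) (z(Z, F) = 6*((Z + 10)/(F + Z)) = 6*((10 + Z)/(F + Z)) = 6*(10 + Z)/(F + Z))
9602191/z(-342, D) = 9602191/((6*(10 - 342)/(0 - 342))) = 9602191/((6*(-332)/(-342))) = 9602191/((6*(-1/342)*(-332))) = 9602191/(332/57) = 9602191*(57/332) = 547324887/332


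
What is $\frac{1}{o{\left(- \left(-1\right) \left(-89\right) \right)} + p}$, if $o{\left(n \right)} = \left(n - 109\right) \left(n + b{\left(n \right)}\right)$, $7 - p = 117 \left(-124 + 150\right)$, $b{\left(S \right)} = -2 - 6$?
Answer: $\frac{1}{16171} \approx 6.1839 \cdot 10^{-5}$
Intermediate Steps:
$b{\left(S \right)} = -8$
$p = -3035$ ($p = 7 - 117 \left(-124 + 150\right) = 7 - 117 \cdot 26 = 7 - 3042 = -3035$)
$o{\left(n \right)} = \left(-109 + n\right) \left(-8 + n\right)$ ($o{\left(n \right)} = \left(n - 109\right) \left(n - 8\right) = \left(-109 + n\right) \left(-8 + n\right)$)
$\frac{1}{o{\left(- \left(-1\right) \left(-89\right) \right)} + p} = \frac{1}{\left(872 + \left(- \left(-1\right) \left(-89\right)\right)^{2} - 117 \left(- \left(-1\right) \left(-89\right)\right)\right) - 3035} = \frac{1}{\left(872 + \left(\left(-1\right) 89\right)^{2} - 117 \left(\left(-1\right) 89\right)\right) - 3035} = \frac{1}{\left(872 + \left(-89\right)^{2} - -10413\right) - 3035} = \frac{1}{\left(872 + 7921 + 10413\right) - 3035} = \frac{1}{19206 - 3035} = \frac{1}{16171}$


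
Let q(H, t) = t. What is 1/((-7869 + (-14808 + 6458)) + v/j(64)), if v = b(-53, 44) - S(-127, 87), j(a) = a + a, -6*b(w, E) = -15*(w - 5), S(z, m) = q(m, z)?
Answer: -64/1038025 ≈ -6.1656e-5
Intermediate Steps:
S(z, m) = z
b(w, E) = -25/2 + 5*w/2 (b(w, E) = -(-5)*(w - 5)/2 = -(-5)*(-5 + w)/2 = -(75 - 15*w)/6 = -25/2 + 5*w/2)
j(a) = 2*a
v = -18 (v = (-25/2 + (5/2)*(-53)) - 1*(-127) = (-25/2 - 265/2) + 127 = -145 + 127 = -18)
1/((-7869 + (-14808 + 6458)) + v/j(64)) = 1/((-7869 + (-14808 + 6458)) - 18/(2*64)) = 1/((-7869 - 8350) - 18/128) = 1/(-16219 - 18*1/128) = 1/(-16219 - 9/64) = 1/(-1038025/64) = -64/1038025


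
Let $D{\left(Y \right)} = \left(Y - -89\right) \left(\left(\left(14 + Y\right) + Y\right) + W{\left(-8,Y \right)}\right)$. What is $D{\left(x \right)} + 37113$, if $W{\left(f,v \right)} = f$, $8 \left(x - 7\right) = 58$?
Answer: $\frac{325401}{8} \approx 40675.0$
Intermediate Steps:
$x = \frac{57}{4}$ ($x = 7 + \frac{1}{8} \cdot 58 = 7 + \frac{29}{4} = \frac{57}{4} \approx 14.25$)
$D{\left(Y \right)} = \left(6 + 2 Y\right) \left(89 + Y\right)$ ($D{\left(Y \right)} = \left(Y - -89\right) \left(\left(\left(14 + Y\right) + Y\right) - 8\right) = \left(Y + 89\right) \left(\left(14 + 2 Y\right) - 8\right) = \left(89 + Y\right) \left(6 + 2 Y\right) = \left(6 + 2 Y\right) \left(89 + Y\right)$)
$D{\left(x \right)} + 37113 = \left(534 + 2 \left(\frac{57}{4}\right)^{2} + 184 \cdot \frac{57}{4}\right) + 37113 = \left(534 + 2 \cdot \frac{3249}{16} + 2622\right) + 37113 = \left(534 + \frac{3249}{8} + 2622\right) + 37113 = \frac{28497}{8} + 37113 = \frac{325401}{8}$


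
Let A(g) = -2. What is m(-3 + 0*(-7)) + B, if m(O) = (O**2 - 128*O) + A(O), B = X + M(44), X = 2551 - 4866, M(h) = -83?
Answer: -2007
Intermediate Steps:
X = -2315
B = -2398 (B = -2315 - 83 = -2398)
m(O) = -2 + O**2 - 128*O (m(O) = (O**2 - 128*O) - 2 = -2 + O**2 - 128*O)
m(-3 + 0*(-7)) + B = (-2 + (-3 + 0*(-7))**2 - 128*(-3 + 0*(-7))) - 2398 = (-2 + (-3 + 0)**2 - 128*(-3 + 0)) - 2398 = (-2 + (-3)**2 - 128*(-3)) - 2398 = (-2 + 9 + 384) - 2398 = 391 - 2398 = -2007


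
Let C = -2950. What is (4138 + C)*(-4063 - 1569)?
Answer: -6690816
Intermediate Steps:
(4138 + C)*(-4063 - 1569) = (4138 - 2950)*(-4063 - 1569) = 1188*(-5632) = -6690816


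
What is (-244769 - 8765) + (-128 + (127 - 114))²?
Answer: -240309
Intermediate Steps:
(-244769 - 8765) + (-128 + (127 - 114))² = -253534 + (-128 + 13)² = -253534 + (-115)² = -253534 + 13225 = -240309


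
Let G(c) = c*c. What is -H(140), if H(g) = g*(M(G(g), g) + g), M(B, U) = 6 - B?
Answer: 2723560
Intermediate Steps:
G(c) = c²
H(g) = g*(6 + g - g²) (H(g) = g*((6 - g²) + g) = g*(6 + g - g²))
-H(140) = -140*(6 + 140 - 1*140²) = -140*(6 + 140 - 1*19600) = -140*(6 + 140 - 19600) = -140*(-19454) = -1*(-2723560) = 2723560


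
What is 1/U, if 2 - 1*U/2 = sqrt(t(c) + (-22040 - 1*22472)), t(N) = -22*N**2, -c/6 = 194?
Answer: 1/29852228 + I*sqrt(466441)/7463057 ≈ 3.3498e-8 + 9.1513e-5*I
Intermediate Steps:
c = -1164 (c = -6*194 = -1164)
U = 4 - 16*I*sqrt(466441) (U = 4 - 2*sqrt(-22*(-1164)**2 + (-22040 - 1*22472)) = 4 - 2*sqrt(-22*1354896 + (-22040 - 22472)) = 4 - 2*sqrt(-29807712 - 44512) = 4 - 16*I*sqrt(466441) ≈ 4.0 - 10927.0*I)
1/U = 1/(4 - 16*I*sqrt(466441))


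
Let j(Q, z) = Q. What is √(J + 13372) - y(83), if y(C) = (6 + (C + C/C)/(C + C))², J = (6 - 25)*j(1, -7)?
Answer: -291600/6889 + √13353 ≈ 73.227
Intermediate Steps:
J = -19 (J = (6 - 25)*1 = -19*1 = -19)
y(C) = (6 + (1 + C)/(2*C))² (y(C) = (6 + (C + 1)/((2*C)))² = (6 + (1 + C)*(1/(2*C)))² = (6 + (1 + C)/(2*C))²)
√(J + 13372) - y(83) = √(-19 + 13372) - (1 + 13*83)²/(4*83²) = √13353 - (1 + 1079)²/(4*6889) = √13353 - 1080²/(4*6889) = √13353 - 1166400/(4*6889) = √13353 - 1*291600/6889 = √13353 - 291600/6889 = -291600/6889 + √13353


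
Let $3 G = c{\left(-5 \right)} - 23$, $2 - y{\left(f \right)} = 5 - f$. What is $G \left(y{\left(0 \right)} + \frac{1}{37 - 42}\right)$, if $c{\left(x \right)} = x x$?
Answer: $- \frac{32}{15} \approx -2.1333$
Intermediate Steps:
$c{\left(x \right)} = x^{2}$
$y{\left(f \right)} = -3 + f$ ($y{\left(f \right)} = 2 - \left(5 - f\right) = 2 + \left(-5 + f\right) = -3 + f$)
$G = \frac{2}{3}$ ($G = \frac{\left(-5\right)^{2} - 23}{3} = \frac{25 - 23}{3} = \frac{1}{3} \cdot 2 = \frac{2}{3} \approx 0.66667$)
$G \left(y{\left(0 \right)} + \frac{1}{37 - 42}\right) = \frac{2 \left(\left(-3 + 0\right) + \frac{1}{37 - 42}\right)}{3} = \frac{2 \left(-3 + \frac{1}{-5}\right)}{3} = \frac{2 \left(-3 - \frac{1}{5}\right)}{3} = \frac{2}{3} \left(- \frac{16}{5}\right) = - \frac{32}{15}$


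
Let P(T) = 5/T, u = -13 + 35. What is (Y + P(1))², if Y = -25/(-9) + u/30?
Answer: 146689/2025 ≈ 72.439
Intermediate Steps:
u = 22
Y = 158/45 (Y = -25/(-9) + 22/30 = -25*(-⅑) + 22*(1/30) = 25/9 + 11/15 = 158/45 ≈ 3.5111)
(Y + P(1))² = (158/45 + 5/1)² = (158/45 + 5*1)² = (158/45 + 5)² = (383/45)² = 146689/2025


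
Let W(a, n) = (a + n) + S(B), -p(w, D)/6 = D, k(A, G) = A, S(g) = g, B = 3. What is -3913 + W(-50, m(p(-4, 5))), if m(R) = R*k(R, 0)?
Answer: -3060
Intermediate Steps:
p(w, D) = -6*D
m(R) = R² (m(R) = R*R = R²)
W(a, n) = 3 + a + n (W(a, n) = (a + n) + 3 = 3 + a + n)
-3913 + W(-50, m(p(-4, 5))) = -3913 + (3 - 50 + (-6*5)²) = -3913 + (3 - 50 + (-30)²) = -3913 + (3 - 50 + 900) = -3913 + 853 = -3060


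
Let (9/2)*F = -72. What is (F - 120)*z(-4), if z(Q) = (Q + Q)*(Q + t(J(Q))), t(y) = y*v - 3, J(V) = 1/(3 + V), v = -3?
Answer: -4352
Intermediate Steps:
F = -16 (F = (2/9)*(-72) = -16)
t(y) = -3 - 3*y (t(y) = y*(-3) - 3 = -3*y - 3 = -3 - 3*y)
z(Q) = 2*Q*(-3 + Q - 3/(3 + Q)) (z(Q) = (Q + Q)*(Q + (-3 - 3/(3 + Q))) = (2*Q)*(-3 + Q - 3/(3 + Q)) = 2*Q*(-3 + Q - 3/(3 + Q)))
(F - 120)*z(-4) = (-16 - 120)*(2*(-4)*(-12 + (-4)²)/(3 - 4)) = -272*(-4)*(-12 + 16)/(-1) = -272*(-4)*(-1)*4 = -136*32 = -4352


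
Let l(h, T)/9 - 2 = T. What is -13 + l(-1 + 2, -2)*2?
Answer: -13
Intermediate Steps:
l(h, T) = 18 + 9*T
-13 + l(-1 + 2, -2)*2 = -13 + (18 + 9*(-2))*2 = -13 + (18 - 18)*2 = -13 + 0*2 = -13 + 0 = -13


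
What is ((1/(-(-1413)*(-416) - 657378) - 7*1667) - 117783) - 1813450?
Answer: -2419274369773/1245186 ≈ -1.9429e+6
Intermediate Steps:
((1/(-(-1413)*(-416) - 657378) - 7*1667) - 117783) - 1813450 = ((1/(-1413*416 - 657378) - 11669) - 117783) - 1813450 = ((1/(-587808 - 657378) - 11669) - 117783) - 1813450 = ((1/(-1245186) - 11669) - 117783) - 1813450 = ((-1/1245186 - 11669) - 117783) - 1813450 = (-14530075435/1245186 - 117783) - 1813450 = -161191818073/1245186 - 1813450 = -2419274369773/1245186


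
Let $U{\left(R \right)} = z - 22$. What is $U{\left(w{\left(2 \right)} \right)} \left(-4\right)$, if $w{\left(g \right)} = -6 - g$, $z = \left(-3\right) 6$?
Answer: $160$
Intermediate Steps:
$z = -18$
$U{\left(R \right)} = -40$ ($U{\left(R \right)} = -18 - 22 = -40$)
$U{\left(w{\left(2 \right)} \right)} \left(-4\right) = \left(-40\right) \left(-4\right) = 160$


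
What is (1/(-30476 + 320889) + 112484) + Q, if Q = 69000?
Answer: 52705312893/290413 ≈ 1.8148e+5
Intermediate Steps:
(1/(-30476 + 320889) + 112484) + Q = (1/(-30476 + 320889) + 112484) + 69000 = (1/290413 + 112484) + 69000 = 32666815893/290413 + 69000 = 52705312893/290413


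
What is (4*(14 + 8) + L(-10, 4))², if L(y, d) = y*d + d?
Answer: 2704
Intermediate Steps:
L(y, d) = d + d*y (L(y, d) = d*y + d = d + d*y)
(4*(14 + 8) + L(-10, 4))² = (4*(14 + 8) + 4*(1 - 10))² = (4*22 + 4*(-9))² = (88 - 36)² = 52² = 2704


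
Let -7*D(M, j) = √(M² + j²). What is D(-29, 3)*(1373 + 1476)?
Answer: -2035*√34 ≈ -11866.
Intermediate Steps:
D(M, j) = -√(M² + j²)/7
D(-29, 3)*(1373 + 1476) = (-√((-29)² + 3²)/7)*(1373 + 1476) = -√(841 + 9)/7*2849 = -5*√34/7*2849 = -2035*√34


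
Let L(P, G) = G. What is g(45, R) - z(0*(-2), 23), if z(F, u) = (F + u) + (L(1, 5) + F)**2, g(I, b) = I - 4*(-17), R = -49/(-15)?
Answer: 65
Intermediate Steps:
R = 49/15 (R = -49*(-1/15) = 49/15 ≈ 3.2667)
g(I, b) = 68 + I (g(I, b) = I + 68 = 68 + I)
z(F, u) = F + u + (5 + F)**2 (z(F, u) = (F + u) + (5 + F)**2 = F + u + (5 + F)**2)
g(45, R) - z(0*(-2), 23) = (68 + 45) - (0*(-2) + 23 + (5 + 0*(-2))**2) = 113 - (0 + 23 + (5 + 0)**2) = 113 - (0 + 23 + 5**2) = 113 - (0 + 23 + 25) = 113 - 1*48 = 113 - 48 = 65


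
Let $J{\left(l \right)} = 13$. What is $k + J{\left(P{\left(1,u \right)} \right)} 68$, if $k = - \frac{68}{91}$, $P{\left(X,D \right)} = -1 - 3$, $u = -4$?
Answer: $\frac{80376}{91} \approx 883.25$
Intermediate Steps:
$P{\left(X,D \right)} = -4$
$k = - \frac{68}{91}$ ($k = \left(-68\right) \frac{1}{91} = - \frac{68}{91} \approx -0.74725$)
$k + J{\left(P{\left(1,u \right)} \right)} 68 = - \frac{68}{91} + 13 \cdot 68 = - \frac{68}{91} + 884 = \frac{80376}{91}$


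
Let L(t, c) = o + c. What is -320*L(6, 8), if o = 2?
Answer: -3200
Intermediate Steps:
L(t, c) = 2 + c
-320*L(6, 8) = -320*(2 + 8) = -320*10 = -3200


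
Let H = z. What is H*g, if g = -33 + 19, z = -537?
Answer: 7518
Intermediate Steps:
H = -537
g = -14
H*g = -537*(-14) = 7518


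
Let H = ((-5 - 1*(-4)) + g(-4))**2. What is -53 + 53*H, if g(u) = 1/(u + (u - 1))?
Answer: 1007/81 ≈ 12.432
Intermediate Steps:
g(u) = 1/(-1 + 2*u) (g(u) = 1/(u + (-1 + u)) = 1/(-1 + 2*u))
H = 100/81 (H = ((-5 - 1*(-4)) + 1/(-1 + 2*(-4)))**2 = ((-5 + 4) + 1/(-1 - 8))**2 = (-1 + 1/(-9))**2 = (-1 - 1/9)**2 = (-10/9)**2 = 100/81 ≈ 1.2346)
-53 + 53*H = -53 + 53*(100/81) = -53 + 5300/81 = 1007/81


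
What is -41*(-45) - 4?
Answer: 1841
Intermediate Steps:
-41*(-45) - 4 = 1845 - 4 = 1841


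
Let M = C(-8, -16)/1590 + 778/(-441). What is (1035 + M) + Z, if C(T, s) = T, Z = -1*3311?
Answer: -266191498/116865 ≈ -2277.8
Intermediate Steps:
Z = -3311
M = -206758/116865 (M = -8/1590 + 778/(-441) = -8*1/1590 + 778*(-1/441) = -4/795 - 778/441 = -206758/116865 ≈ -1.7692)
(1035 + M) + Z = (1035 - 206758/116865) - 3311 = 120748517/116865 - 3311 = -266191498/116865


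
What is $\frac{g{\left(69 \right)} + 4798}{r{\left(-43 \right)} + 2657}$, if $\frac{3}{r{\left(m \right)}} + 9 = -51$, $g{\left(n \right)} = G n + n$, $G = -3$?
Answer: $\frac{93200}{53139} \approx 1.7539$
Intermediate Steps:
$g{\left(n \right)} = - 2 n$ ($g{\left(n \right)} = - 3 n + n = - 2 n$)
$r{\left(m \right)} = - \frac{1}{20}$ ($r{\left(m \right)} = \frac{3}{-9 - 51} = \frac{3}{-60} = 3 \left(- \frac{1}{60}\right) = - \frac{1}{20}$)
$\frac{g{\left(69 \right)} + 4798}{r{\left(-43 \right)} + 2657} = \frac{\left(-2\right) 69 + 4798}{- \frac{1}{20} + 2657} = \frac{-138 + 4798}{\frac{53139}{20}} = 4660 \cdot \frac{20}{53139} = \frac{93200}{53139}$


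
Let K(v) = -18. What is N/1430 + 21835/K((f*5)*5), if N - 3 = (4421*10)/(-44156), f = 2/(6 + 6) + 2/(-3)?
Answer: -344681890789/284143860 ≈ -1213.1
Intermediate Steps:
f = -½ (f = 2/12 + 2*(-⅓) = 2*(1/12) - ⅔ = ⅙ - ⅔ = -½ ≈ -0.50000)
N = 44129/22078 (N = 3 + (4421*10)/(-44156) = 3 + 44210*(-1/44156) = 3 - 22105/22078 = 44129/22078 ≈ 1.9988)
N/1430 + 21835/K((f*5)*5) = (44129/22078)/1430 + 21835/(-18) = (44129/22078)*(1/1430) + 21835*(-1/18) = 44129/31571540 - 21835/18 = -344681890789/284143860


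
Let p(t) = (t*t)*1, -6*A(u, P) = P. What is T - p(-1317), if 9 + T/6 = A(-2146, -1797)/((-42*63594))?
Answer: -1544291386187/890316 ≈ -1.7345e+6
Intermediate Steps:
A(u, P) = -P/6
p(t) = t² (p(t) = t²*1 = t²)
T = -48077663/890316 (T = -54 + 6*((-⅙*(-1797))/((-42*63594))) = -54 + 6*((599/2)/(-2670948)) = -54 + 6*((599/2)*(-1/2670948)) = -54 + 6*(-599/5341896) = -54 - 599/890316 = -48077663/890316 ≈ -54.001)
T - p(-1317) = -48077663/890316 - 1*(-1317)² = -48077663/890316 - 1*1734489 = -48077663/890316 - 1734489 = -1544291386187/890316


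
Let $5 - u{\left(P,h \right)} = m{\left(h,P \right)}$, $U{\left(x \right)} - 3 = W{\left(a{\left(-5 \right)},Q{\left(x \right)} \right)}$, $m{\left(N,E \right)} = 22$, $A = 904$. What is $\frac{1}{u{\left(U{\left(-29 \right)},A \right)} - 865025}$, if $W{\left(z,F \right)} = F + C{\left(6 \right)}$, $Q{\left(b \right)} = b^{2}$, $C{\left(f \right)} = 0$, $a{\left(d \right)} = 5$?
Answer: $- \frac{1}{865042} \approx -1.156 \cdot 10^{-6}$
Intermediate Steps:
$W{\left(z,F \right)} = F$ ($W{\left(z,F \right)} = F + 0 = F$)
$U{\left(x \right)} = 3 + x^{2}$
$u{\left(P,h \right)} = -17$ ($u{\left(P,h \right)} = 5 - 22 = -17$)
$\frac{1}{u{\left(U{\left(-29 \right)},A \right)} - 865025} = \frac{1}{-17 - 865025} = \frac{1}{-865042} = - \frac{1}{865042}$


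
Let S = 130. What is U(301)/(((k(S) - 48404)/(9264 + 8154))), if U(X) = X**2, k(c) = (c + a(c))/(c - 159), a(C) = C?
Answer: -1089632341/33428 ≈ -32596.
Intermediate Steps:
k(c) = 2*c/(-159 + c) (k(c) = (c + c)/(c - 159) = (2*c)/(-159 + c) = 2*c/(-159 + c))
U(301)/(((k(S) - 48404)/(9264 + 8154))) = 301**2/(((2*130/(-159 + 130) - 48404)/(9264 + 8154))) = 90601/(((2*130/(-29) - 48404)/17418)) = 90601/(((2*130*(-1/29) - 48404)*(1/17418))) = 90601/(((-260/29 - 48404)*(1/17418))) = 90601/((-1403976/29*1/17418)) = 90601/(-233996/84187) = 90601*(-84187/233996) = -1089632341/33428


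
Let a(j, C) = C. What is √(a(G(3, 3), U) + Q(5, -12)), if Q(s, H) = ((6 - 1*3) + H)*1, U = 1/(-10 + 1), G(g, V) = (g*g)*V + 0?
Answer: I*√82/3 ≈ 3.0185*I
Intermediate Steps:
G(g, V) = V*g² (G(g, V) = g²*V + 0 = V*g² + 0 = V*g²)
U = -⅑ (U = 1/(-9) = -⅑ ≈ -0.11111)
Q(s, H) = 3 + H (Q(s, H) = ((6 - 3) + H)*1 = (3 + H)*1 = 3 + H)
√(a(G(3, 3), U) + Q(5, -12)) = √(-⅑ + (3 - 12)) = √(-⅑ - 9) = √(-82/9) = I*√82/3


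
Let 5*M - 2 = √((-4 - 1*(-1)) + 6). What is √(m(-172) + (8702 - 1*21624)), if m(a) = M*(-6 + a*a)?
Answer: √(-27270 + 147890*√3)/5 ≈ 95.683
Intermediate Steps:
M = ⅖ + √3/5 (M = ⅖ + √((-4 - 1*(-1)) + 6)/5 = ⅖ + √((-4 + 1) + 6)/5 = ⅖ + √(-3 + 6)/5 = ⅖ + √3/5 ≈ 0.74641)
m(a) = (-6 + a²)*(⅖ + √3/5) (m(a) = (⅖ + √3/5)*(-6 + a*a) = (⅖ + √3/5)*(-6 + a²) = (-6 + a²)*(⅖ + √3/5))
√(m(-172) + (8702 - 1*21624)) = √((-6 + (-172)²)*(2 + √3)/5 + (8702 - 1*21624)) = √((-6 + 29584)*(2 + √3)/5 + (8702 - 21624)) = √((⅕)*29578*(2 + √3) - 12922) = √((59156/5 + 29578*√3/5) - 12922) = √(-5454/5 + 29578*√3/5)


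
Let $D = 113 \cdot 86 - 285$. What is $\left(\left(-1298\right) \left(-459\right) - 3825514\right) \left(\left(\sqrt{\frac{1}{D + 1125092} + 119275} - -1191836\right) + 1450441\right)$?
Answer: $-8533846579764 - \frac{25837856 \sqrt{95952784699254}}{226905} \approx -8.535 \cdot 10^{12}$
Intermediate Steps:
$D = 9433$ ($D = 9718 - 285 = 9433$)
$\left(\left(-1298\right) \left(-459\right) - 3825514\right) \left(\left(\sqrt{\frac{1}{D + 1125092} + 119275} - -1191836\right) + 1450441\right) = \left(\left(-1298\right) \left(-459\right) - 3825514\right) \left(\left(\sqrt{\frac{1}{9433 + 1125092} + 119275} - -1191836\right) + 1450441\right) = \left(595782 - 3825514\right) \left(\left(\sqrt{\frac{1}{1134525} + 119275} + 1191836\right) + 1450441\right) = - 3229732 \left(\left(\sqrt{\frac{1}{1134525} + 119275} + 1191836\right) + 1450441\right) = - 3229732 \left(\left(\sqrt{\frac{135320469376}{1134525}} + 1191836\right) + 1450441\right) = - 3229732 \left(\left(\frac{8 \sqrt{95952784699254}}{226905} + 1191836\right) + 1450441\right) = - 3229732 \left(\left(1191836 + \frac{8 \sqrt{95952784699254}}{226905}\right) + 1450441\right) = - 3229732 \left(2642277 + \frac{8 \sqrt{95952784699254}}{226905}\right) = -8533846579764 - \frac{25837856 \sqrt{95952784699254}}{226905}$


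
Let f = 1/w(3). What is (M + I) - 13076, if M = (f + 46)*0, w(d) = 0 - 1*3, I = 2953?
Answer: -10123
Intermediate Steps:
w(d) = -3 (w(d) = 0 - 3 = -3)
f = -⅓ (f = 1/(-3) = -⅓ ≈ -0.33333)
M = 0 (M = (-⅓ + 46)*0 = (137/3)*0 = 0)
(M + I) - 13076 = (0 + 2953) - 13076 = 2953 - 13076 = -10123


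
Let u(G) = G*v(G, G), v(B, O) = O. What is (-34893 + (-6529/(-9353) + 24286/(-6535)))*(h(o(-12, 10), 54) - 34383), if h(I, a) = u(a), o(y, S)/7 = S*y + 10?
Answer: 67116259034333886/61121855 ≈ 1.0981e+9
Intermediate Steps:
u(G) = G**2 (u(G) = G*G = G**2)
o(y, S) = 70 + 7*S*y (o(y, S) = 7*(S*y + 10) = 7*(10 + S*y) = 70 + 7*S*y)
h(I, a) = a**2
(-34893 + (-6529/(-9353) + 24286/(-6535)))*(h(o(-12, 10), 54) - 34383) = (-34893 + (-6529/(-9353) + 24286/(-6535)))*(54**2 - 34383) = (-34893 + (-6529*(-1/9353) + 24286*(-1/6535)))*(2916 - 34383) = (-34893 + (6529/9353 - 24286/6535))*(-31467) = (-34893 - 184479943/61121855)*(-31467) = -2132909366458/61121855*(-31467) = 67116259034333886/61121855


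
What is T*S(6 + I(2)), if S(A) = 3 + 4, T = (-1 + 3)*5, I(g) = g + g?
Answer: 70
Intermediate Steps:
I(g) = 2*g
T = 10 (T = 2*5 = 10)
S(A) = 7
T*S(6 + I(2)) = 10*7 = 70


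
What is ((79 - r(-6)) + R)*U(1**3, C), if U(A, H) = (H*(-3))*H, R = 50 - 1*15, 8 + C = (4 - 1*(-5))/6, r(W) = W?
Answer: -15210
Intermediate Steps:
C = -13/2 (C = -8 + (4 - 1*(-5))/6 = -8 + (4 + 5)*(1/6) = -8 + 9*(1/6) = -8 + 3/2 = -13/2 ≈ -6.5000)
R = 35 (R = 50 - 15 = 35)
U(A, H) = -3*H**2 (U(A, H) = (-3*H)*H = -3*H**2)
((79 - r(-6)) + R)*U(1**3, C) = ((79 - 1*(-6)) + 35)*(-3*(-13/2)**2) = ((79 + 6) + 35)*(-3*169/4) = (85 + 35)*(-507/4) = 120*(-507/4) = -15210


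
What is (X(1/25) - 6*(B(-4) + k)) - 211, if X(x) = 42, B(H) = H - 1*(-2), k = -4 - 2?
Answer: -121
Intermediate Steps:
k = -6
B(H) = 2 + H (B(H) = H + 2 = 2 + H)
(X(1/25) - 6*(B(-4) + k)) - 211 = (42 - 6*((2 - 4) - 6)) - 211 = (42 - 6*(-2 - 6)) - 211 = (42 - 6*(-8)) - 211 = (42 + 48) - 211 = 90 - 211 = -121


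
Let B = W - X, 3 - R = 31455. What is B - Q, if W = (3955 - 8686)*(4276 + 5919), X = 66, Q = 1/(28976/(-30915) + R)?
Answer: -46899826077537801/972367556 ≈ -4.8233e+7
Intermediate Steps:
R = -31452 (R = 3 - 1*31455 = 3 - 31455 = -31452)
Q = -30915/972367556 (Q = 1/(28976/(-30915) - 31452) = 1/(28976*(-1/30915) - 31452) = 1/(-28976/30915 - 31452) = 1/(-972367556/30915) = -30915/972367556 ≈ -3.1794e-5)
W = -48232545 (W = -4731*10195 = -48232545)
B = -48232611 (B = -48232545 - 1*66 = -48232545 - 66 = -48232611)
B - Q = -48232611 - 1*(-30915/972367556) = -48232611 + 30915/972367556 = -46899826077537801/972367556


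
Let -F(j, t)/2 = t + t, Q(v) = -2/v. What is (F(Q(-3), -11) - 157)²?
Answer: 12769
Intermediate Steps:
F(j, t) = -4*t (F(j, t) = -2*(t + t) = -4*t)
(F(Q(-3), -11) - 157)² = (-4*(-11) - 157)² = (44 - 157)² = (-113)² = 12769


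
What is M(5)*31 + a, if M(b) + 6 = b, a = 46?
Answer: 15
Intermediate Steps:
M(b) = -6 + b
M(5)*31 + a = (-6 + 5)*31 + 46 = -1*31 + 46 = -31 + 46 = 15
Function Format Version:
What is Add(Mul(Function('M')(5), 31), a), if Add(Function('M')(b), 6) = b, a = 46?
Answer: 15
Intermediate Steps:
Function('M')(b) = Add(-6, b)
Add(Mul(Function('M')(5), 31), a) = Add(Mul(Add(-6, 5), 31), 46) = Add(Mul(-1, 31), 46) = Add(-31, 46) = 15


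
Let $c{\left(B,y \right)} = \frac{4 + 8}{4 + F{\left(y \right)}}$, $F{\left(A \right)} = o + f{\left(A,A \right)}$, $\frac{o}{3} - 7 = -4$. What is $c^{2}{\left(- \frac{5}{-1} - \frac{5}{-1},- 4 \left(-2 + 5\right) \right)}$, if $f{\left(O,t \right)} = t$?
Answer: $144$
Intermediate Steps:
$o = 9$ ($o = 21 + 3 \left(-4\right) = 21 - 12 = 9$)
$F{\left(A \right)} = 9 + A$
$c{\left(B,y \right)} = \frac{12}{13 + y}$ ($c{\left(B,y \right)} = \frac{4 + 8}{4 + \left(9 + y\right)} = \frac{12}{13 + y}$)
$c^{2}{\left(- \frac{5}{-1} - \frac{5}{-1},- 4 \left(-2 + 5\right) \right)} = \left(\frac{12}{13 - 4 \left(-2 + 5\right)}\right)^{2} = \left(\frac{12}{13 - 12}\right)^{2} = \left(\frac{12}{1}\right)^{2} = \left(12 \cdot 1\right)^{2} = 12^{2} = 144$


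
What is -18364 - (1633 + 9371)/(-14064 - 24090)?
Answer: -116774842/6359 ≈ -18364.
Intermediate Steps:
-18364 - (1633 + 9371)/(-14064 - 24090) = -18364 - 11004/(-38154) = -18364 - 11004*(-1)/38154 = -18364 - 1*(-1834/6359) = -18364 + 1834/6359 = -116774842/6359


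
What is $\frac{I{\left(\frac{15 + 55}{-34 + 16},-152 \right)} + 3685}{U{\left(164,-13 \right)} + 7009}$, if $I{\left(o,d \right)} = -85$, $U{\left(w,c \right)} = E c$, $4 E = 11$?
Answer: $\frac{14400}{27893} \approx 0.51626$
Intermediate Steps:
$E = \frac{11}{4}$ ($E = \frac{1}{4} \cdot 11 = \frac{11}{4} \approx 2.75$)
$U{\left(w,c \right)} = \frac{11 c}{4}$
$\frac{I{\left(\frac{15 + 55}{-34 + 16},-152 \right)} + 3685}{U{\left(164,-13 \right)} + 7009} = \frac{-85 + 3685}{\frac{11}{4} \left(-13\right) + 7009} = \frac{3600}{- \frac{143}{4} + 7009} = \frac{3600}{\frac{27893}{4}} = 3600 \cdot \frac{4}{27893} = \frac{14400}{27893}$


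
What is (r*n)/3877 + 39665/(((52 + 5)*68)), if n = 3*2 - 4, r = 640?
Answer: 158742485/15027252 ≈ 10.564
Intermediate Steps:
n = 2 (n = 6 - 4 = 2)
(r*n)/3877 + 39665/(((52 + 5)*68)) = (640*2)/3877 + 39665/(((52 + 5)*68)) = 1280*(1/3877) + 39665/((57*68)) = 1280/3877 + 39665/3876 = 158742485/15027252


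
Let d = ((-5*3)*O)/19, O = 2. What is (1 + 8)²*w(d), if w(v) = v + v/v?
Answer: -891/19 ≈ -46.895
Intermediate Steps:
d = -30/19 (d = (-5*3*2)/19 = -15*2*(1/19) = -30*1/19 = -30/19 ≈ -1.5789)
w(v) = 1 + v (w(v) = v + 1 = 1 + v)
(1 + 8)²*w(d) = (1 + 8)²*(1 - 30/19) = 9²*(-11/19) = 81*(-11/19) = -891/19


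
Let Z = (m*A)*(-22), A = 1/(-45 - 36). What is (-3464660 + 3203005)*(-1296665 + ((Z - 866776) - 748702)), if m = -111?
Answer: 20573585957125/27 ≈ 7.6198e+11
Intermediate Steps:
A = -1/81 (A = 1/(-81) = -1/81 ≈ -0.012346)
Z = -814/27 (Z = -111*(-1/81)*(-22) = (37/27)*(-22) = -814/27 ≈ -30.148)
(-3464660 + 3203005)*(-1296665 + ((Z - 866776) - 748702)) = (-3464660 + 3203005)*(-1296665 + ((-814/27 - 866776) - 748702)) = -261655*(-1296665 + (-23403766/27 - 748702)) = -261655*(-1296665 - 43618720/27) = -261655*(-78628675/27) = 20573585957125/27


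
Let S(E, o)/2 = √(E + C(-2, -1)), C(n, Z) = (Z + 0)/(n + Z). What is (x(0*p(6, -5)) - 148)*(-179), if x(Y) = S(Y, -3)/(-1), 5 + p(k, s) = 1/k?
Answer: 26492 + 358*√3/3 ≈ 26699.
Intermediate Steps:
C(n, Z) = Z/(Z + n)
p(k, s) = -5 + 1/k
S(E, o) = 2*√(⅓ + E) (S(E, o) = 2*√(E - 1/(-1 - 2)) = 2*√(E - 1/(-3)) = 2*√(E - 1*(-⅓)) = 2*√(E + ⅓) = 2*√(⅓ + E))
x(Y) = -2*√(3 + 9*Y)/3 (x(Y) = (2*√(3 + 9*Y)/3)/(-1) = (2*√(3 + 9*Y)/3)*(-1) = -2*√(3 + 9*Y)/3)
(x(0*p(6, -5)) - 148)*(-179) = (-2*√(3 + 9*(0*(-5 + 1/6)))/3 - 148)*(-179) = (-2*√(3 + 9*(0*(-5 + ⅙)))/3 - 148)*(-179) = (-2*√(3 + 9*(0*(-29/6)))/3 - 148)*(-179) = (-2*√(3 + 9*0)/3 - 148)*(-179) = (-2*√(3 + 0)/3 - 148)*(-179) = (-2*√3/3 - 148)*(-179) = (-148 - 2*√3/3)*(-179) = 26492 + 358*√3/3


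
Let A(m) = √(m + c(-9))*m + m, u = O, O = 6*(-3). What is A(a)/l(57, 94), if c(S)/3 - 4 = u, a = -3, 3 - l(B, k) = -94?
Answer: -3/97 - 9*I*√5/97 ≈ -0.030928 - 0.20747*I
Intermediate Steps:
l(B, k) = 97 (l(B, k) = 3 - 1*(-94) = 3 + 94 = 97)
O = -18
u = -18
c(S) = -42 (c(S) = 12 + 3*(-18) = 12 - 54 = -42)
A(m) = m + m*√(-42 + m) (A(m) = √(m - 42)*m + m = √(-42 + m)*m + m = m*√(-42 + m) + m = m + m*√(-42 + m))
A(a)/l(57, 94) = -3*(1 + √(-42 - 3))/97 = -3*(1 + √(-45))*(1/97) = -3*(1 + 3*I*√5)*(1/97) = (-3 - 9*I*√5)*(1/97) = -3/97 - 9*I*√5/97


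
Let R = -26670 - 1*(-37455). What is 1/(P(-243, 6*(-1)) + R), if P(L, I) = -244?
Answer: 1/10541 ≈ 9.4868e-5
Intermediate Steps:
R = 10785 (R = -26670 + 37455 = 10785)
1/(P(-243, 6*(-1)) + R) = 1/(-244 + 10785) = 1/10541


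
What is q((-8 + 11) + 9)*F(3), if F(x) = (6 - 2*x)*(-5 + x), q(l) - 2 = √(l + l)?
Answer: 0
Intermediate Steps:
q(l) = 2 + √2*√l (q(l) = 2 + √(l + l) = 2 + √(2*l) = 2 + √2*√l)
F(x) = (-5 + x)*(6 - 2*x)
q((-8 + 11) + 9)*F(3) = (2 + √2*√((-8 + 11) + 9))*(-30 - 2*3² + 16*3) = (2 + √2*√(3 + 9))*(-30 - 2*9 + 48) = (2 + √2*√12)*(-30 - 18 + 48) = (2 + √2*(2*√3))*0 = (2 + 2*√6)*0 = 0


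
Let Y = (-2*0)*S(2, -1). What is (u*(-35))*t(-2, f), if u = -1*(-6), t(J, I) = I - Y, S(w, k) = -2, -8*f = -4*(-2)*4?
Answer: 840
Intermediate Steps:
f = -4 (f = -(-4*(-2))*4/8 = -4 ≈ -4.0000)
Y = 0 (Y = -2*0*(-2) = 0*(-2) = 0)
t(J, I) = I (t(J, I) = I - 1*0 = I + 0 = I)
u = 6
(u*(-35))*t(-2, f) = (6*(-35))*(-4) = -210*(-4) = 840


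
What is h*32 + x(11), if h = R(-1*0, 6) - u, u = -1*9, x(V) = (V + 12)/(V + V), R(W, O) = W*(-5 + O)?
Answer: 6359/22 ≈ 289.05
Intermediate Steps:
x(V) = (12 + V)/(2*V) (x(V) = (12 + V)/((2*V)) = (12 + V)*(1/(2*V)) = (12 + V)/(2*V))
u = -9
h = 9 (h = (-1*0)*(-5 + 6) - 1*(-9) = 0*1 + 9 = 0 + 9 = 9)
h*32 + x(11) = 9*32 + (1/2)*(12 + 11)/11 = 288 + (1/2)*(1/11)*23 = 288 + 23/22 = 6359/22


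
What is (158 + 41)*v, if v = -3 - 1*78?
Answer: -16119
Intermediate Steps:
v = -81 (v = -3 - 78 = -81)
(158 + 41)*v = (158 + 41)*(-81) = 199*(-81) = -16119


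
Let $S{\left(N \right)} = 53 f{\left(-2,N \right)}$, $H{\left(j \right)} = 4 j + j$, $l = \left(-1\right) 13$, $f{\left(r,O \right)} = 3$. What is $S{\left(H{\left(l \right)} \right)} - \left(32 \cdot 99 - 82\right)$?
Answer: $-2927$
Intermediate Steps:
$l = -13$
$H{\left(j \right)} = 5 j$
$S{\left(N \right)} = 159$ ($S{\left(N \right)} = 53 \cdot 3 = 159$)
$S{\left(H{\left(l \right)} \right)} - \left(32 \cdot 99 - 82\right) = 159 - \left(32 \cdot 99 - 82\right) = 159 - \left(3168 - 82\right) = 159 - 3086 = -2927$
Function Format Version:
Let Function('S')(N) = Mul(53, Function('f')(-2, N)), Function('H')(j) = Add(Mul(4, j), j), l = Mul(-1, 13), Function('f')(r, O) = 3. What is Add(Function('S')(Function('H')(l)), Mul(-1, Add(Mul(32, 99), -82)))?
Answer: -2927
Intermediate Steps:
l = -13
Function('H')(j) = Mul(5, j)
Function('S')(N) = 159 (Function('S')(N) = Mul(53, 3) = 159)
Add(Function('S')(Function('H')(l)), Mul(-1, Add(Mul(32, 99), -82))) = Add(159, Mul(-1, Add(Mul(32, 99), -82))) = Add(159, Mul(-1, Add(3168, -82))) = Add(159, Mul(-1, 3086)) = Add(159, -3086) = -2927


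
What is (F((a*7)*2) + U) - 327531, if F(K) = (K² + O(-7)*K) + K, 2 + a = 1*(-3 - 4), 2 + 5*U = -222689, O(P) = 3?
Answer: -1783486/5 ≈ -3.5670e+5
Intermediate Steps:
U = -222691/5 (U = -⅖ + (⅕)*(-222689) = -⅖ - 222689/5 = -222691/5 ≈ -44538.)
a = -9 (a = -2 + 1*(-3 - 4) = -2 + 1*(-7) = -2 - 7 = -9)
F(K) = K² + 4*K (F(K) = (K² + 3*K) + K = K² + 4*K)
(F((a*7)*2) + U) - 327531 = ((-9*7*2)*(4 - 9*7*2) - 222691/5) - 327531 = ((-63*2)*(4 - 63*2) - 222691/5) - 327531 = (-126*(4 - 126) - 222691/5) - 327531 = (-126*(-122) - 222691/5) - 327531 = (15372 - 222691/5) - 327531 = -145831/5 - 327531 = -1783486/5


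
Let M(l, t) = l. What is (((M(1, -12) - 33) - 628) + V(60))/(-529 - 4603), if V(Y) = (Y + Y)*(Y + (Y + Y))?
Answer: -5235/1283 ≈ -4.0803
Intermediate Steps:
V(Y) = 6*Y**2 (V(Y) = (2*Y)*(Y + 2*Y) = (2*Y)*(3*Y) = 6*Y**2)
(((M(1, -12) - 33) - 628) + V(60))/(-529 - 4603) = (((1 - 33) - 628) + 6*60**2)/(-529 - 4603) = ((-32 - 628) + 6*3600)/(-5132) = (-660 + 21600)*(-1/5132) = 20940*(-1/5132) = -5235/1283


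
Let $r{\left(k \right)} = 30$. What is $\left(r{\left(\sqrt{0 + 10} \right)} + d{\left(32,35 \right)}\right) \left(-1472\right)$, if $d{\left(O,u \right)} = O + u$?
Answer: $-142784$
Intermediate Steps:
$\left(r{\left(\sqrt{0 + 10} \right)} + d{\left(32,35 \right)}\right) \left(-1472\right) = \left(30 + \left(32 + 35\right)\right) \left(-1472\right) = \left(30 + 67\right) \left(-1472\right) = 97 \left(-1472\right) = -142784$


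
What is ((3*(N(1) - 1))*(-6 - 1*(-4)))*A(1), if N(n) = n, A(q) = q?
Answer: 0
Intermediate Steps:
((3*(N(1) - 1))*(-6 - 1*(-4)))*A(1) = ((3*(1 - 1))*(-6 - 1*(-4)))*1 = ((3*0)*(-6 + 4))*1 = (0*(-2))*1 = 0*1 = 0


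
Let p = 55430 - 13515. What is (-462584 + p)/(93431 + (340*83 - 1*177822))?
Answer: 420669/56171 ≈ 7.4891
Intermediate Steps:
p = 41915
(-462584 + p)/(93431 + (340*83 - 1*177822)) = (-462584 + 41915)/(93431 + (340*83 - 1*177822)) = -420669/(93431 + (28220 - 177822)) = -420669/(93431 - 149602) = -420669/(-56171) = -420669*(-1/56171) = 420669/56171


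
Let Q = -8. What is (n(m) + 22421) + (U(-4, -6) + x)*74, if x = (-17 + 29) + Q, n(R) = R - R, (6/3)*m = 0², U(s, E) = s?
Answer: 22421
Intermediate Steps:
m = 0 (m = (½)*0² = (½)*0 = 0)
n(R) = 0
x = 4 (x = (-17 + 29) - 8 = 12 - 8 = 4)
(n(m) + 22421) + (U(-4, -6) + x)*74 = (0 + 22421) + (-4 + 4)*74 = 22421 + 0*74 = 22421 + 0 = 22421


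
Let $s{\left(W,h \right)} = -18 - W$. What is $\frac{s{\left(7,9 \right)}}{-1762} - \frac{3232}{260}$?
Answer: $- \frac{1422071}{114530} \approx -12.417$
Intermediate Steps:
$\frac{s{\left(7,9 \right)}}{-1762} - \frac{3232}{260} = \frac{-18 - 7}{-1762} - \frac{3232}{260} = \left(-18 - 7\right) \left(- \frac{1}{1762}\right) - \frac{808}{65} = \left(-25\right) \left(- \frac{1}{1762}\right) - \frac{808}{65} = \frac{25}{1762} - \frac{808}{65} = - \frac{1422071}{114530}$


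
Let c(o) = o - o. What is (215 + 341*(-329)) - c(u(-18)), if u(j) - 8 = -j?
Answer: -111974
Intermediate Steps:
u(j) = 8 - j
c(o) = 0
(215 + 341*(-329)) - c(u(-18)) = (215 + 341*(-329)) - 1*0 = (215 - 112189) + 0 = -111974 + 0 = -111974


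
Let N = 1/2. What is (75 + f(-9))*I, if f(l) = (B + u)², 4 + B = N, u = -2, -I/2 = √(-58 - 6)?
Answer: -1684*I ≈ -1684.0*I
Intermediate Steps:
I = -16*I (I = -2*√(-58 - 6) = -16*I ≈ -16.0*I)
N = ½ ≈ 0.50000
B = -7/2 (B = -4 + ½ = -7/2 ≈ -3.5000)
f(l) = 121/4 (f(l) = (-7/2 - 2)² = (-11/2)² = 121/4)
(75 + f(-9))*I = (75 + 121/4)*(-16*I) = 421*(-16*I)/4 = -1684*I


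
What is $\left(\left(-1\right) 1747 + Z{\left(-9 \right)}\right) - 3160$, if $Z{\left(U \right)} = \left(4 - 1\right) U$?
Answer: $-4934$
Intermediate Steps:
$Z{\left(U \right)} = 3 U$
$\left(\left(-1\right) 1747 + Z{\left(-9 \right)}\right) - 3160 = \left(\left(-1\right) 1747 + 3 \left(-9\right)\right) - 3160 = \left(-1747 - 27\right) - 3160 = -1774 - 3160 = -4934$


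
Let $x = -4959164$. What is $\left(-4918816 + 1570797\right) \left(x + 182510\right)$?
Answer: $15992328348426$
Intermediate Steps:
$\left(-4918816 + 1570797\right) \left(x + 182510\right) = \left(-4918816 + 1570797\right) \left(-4959164 + 182510\right) = \left(-3348019\right) \left(-4776654\right) = 15992328348426$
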